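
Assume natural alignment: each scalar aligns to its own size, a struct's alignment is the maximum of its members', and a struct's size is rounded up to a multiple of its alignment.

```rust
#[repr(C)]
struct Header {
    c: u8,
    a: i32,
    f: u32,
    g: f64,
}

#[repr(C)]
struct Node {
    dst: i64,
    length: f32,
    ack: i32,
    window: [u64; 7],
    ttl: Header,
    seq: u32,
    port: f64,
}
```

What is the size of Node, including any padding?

Header: @0: c [1B, align 1] → 1; +3 pad (align 4); @4: a [4B, align 4] → 8; @8: f [4B, align 4] → 12; +4 pad (align 8); @16: g [8B, align 8] → 24; size 24, align 8
@0: dst [8B, align 8] → 8
@8: length [4B, align 4] → 12
@12: ack [4B, align 4] → 16
@16: window [56B, align 8] → 72
@72: ttl [24B, align 8] → 96
@96: seq [4B, align 4] → 100
+4 pad (align 8)
@104: port [8B, align 8] → 112
size 112, align 8

112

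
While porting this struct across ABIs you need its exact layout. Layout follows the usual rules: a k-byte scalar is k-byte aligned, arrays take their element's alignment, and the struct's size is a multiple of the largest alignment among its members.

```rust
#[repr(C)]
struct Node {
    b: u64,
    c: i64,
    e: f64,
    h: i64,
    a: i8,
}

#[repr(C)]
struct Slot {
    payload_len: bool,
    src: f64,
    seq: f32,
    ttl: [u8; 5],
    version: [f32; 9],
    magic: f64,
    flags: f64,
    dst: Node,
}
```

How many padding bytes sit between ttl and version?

3

Node: @0: b [8B, align 8] → 8; @8: c [8B, align 8] → 16; @16: e [8B, align 8] → 24; @24: h [8B, align 8] → 32; @32: a [1B, align 1] → 33; +7 tail pad (align 8); size 40, align 8
@0: payload_len [1B, align 1] → 1
+7 pad (align 8)
@8: src [8B, align 8] → 16
@16: seq [4B, align 4] → 20
@20: ttl [5B, align 1] → 25
+3 pad (align 4)
@28: version [36B, align 4] → 64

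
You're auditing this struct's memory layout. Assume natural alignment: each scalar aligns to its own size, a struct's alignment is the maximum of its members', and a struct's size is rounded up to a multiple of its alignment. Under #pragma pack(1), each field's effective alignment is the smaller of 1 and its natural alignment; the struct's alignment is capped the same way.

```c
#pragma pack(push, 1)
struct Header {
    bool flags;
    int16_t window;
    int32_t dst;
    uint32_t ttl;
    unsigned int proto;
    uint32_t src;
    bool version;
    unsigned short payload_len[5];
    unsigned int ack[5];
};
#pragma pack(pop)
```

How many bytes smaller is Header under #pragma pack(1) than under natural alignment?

2

natural layout:
  0..1  flags  (1B, 1-aligned)
  1..2  -- padding (1B)
  2..4  window  (2B, 2-aligned)
  4..8  dst  (4B, 4-aligned)
  8..12  ttl  (4B, 4-aligned)
  12..16  proto  (4B, 4-aligned)
  16..20  src  (4B, 4-aligned)
  20..21  version  (1B, 1-aligned)
  21..22  -- padding (1B)
  22..32  payload_len  (10B, 2-aligned)
  32..52  ack  (20B, 4-aligned)
  sizeof = 52, alignof = 4
packed(1) layout:
  0..1  flags  (1B, 1-aligned)
  1..3  window  (2B, 1-aligned)
  3..7  dst  (4B, 1-aligned)
  7..11  ttl  (4B, 1-aligned)
  11..15  proto  (4B, 1-aligned)
  15..19  src  (4B, 1-aligned)
  19..20  version  (1B, 1-aligned)
  20..30  payload_len  (10B, 1-aligned)
  30..50  ack  (20B, 1-aligned)
  sizeof = 50, alignof = 1
52 − 50 = 2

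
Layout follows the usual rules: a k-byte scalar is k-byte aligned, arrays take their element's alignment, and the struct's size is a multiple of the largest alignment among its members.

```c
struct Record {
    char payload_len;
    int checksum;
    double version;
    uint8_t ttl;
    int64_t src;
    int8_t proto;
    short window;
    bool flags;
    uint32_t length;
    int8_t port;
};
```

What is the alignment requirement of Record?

8

member alignments: payload_len=1, checksum=4, version=8, ttl=1, src=8, proto=1, window=2, flags=1, length=4, port=1
max = 8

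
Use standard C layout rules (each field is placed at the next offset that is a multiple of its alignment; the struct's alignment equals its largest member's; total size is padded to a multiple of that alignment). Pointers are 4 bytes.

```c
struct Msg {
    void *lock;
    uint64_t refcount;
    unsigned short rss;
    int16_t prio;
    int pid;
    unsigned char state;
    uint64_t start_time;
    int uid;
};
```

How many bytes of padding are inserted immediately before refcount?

4

0..4  lock  (4B, 4-aligned)
4..8  -- padding (4B)
8..16  refcount  (8B, 8-aligned)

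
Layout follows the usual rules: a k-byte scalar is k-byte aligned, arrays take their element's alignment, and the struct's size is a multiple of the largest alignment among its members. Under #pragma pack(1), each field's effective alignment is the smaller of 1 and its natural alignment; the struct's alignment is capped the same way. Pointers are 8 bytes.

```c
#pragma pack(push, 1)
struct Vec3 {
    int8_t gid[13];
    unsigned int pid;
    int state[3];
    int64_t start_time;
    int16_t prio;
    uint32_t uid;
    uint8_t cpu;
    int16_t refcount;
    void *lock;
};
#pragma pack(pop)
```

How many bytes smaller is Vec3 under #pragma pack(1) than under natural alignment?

natural layout:
  @0: gid [13B, align 1] → 13
  +3 pad (align 4)
  @16: pid [4B, align 4] → 20
  @20: state [12B, align 4] → 32
  @32: start_time [8B, align 8] → 40
  @40: prio [2B, align 2] → 42
  +2 pad (align 4)
  @44: uid [4B, align 4] → 48
  @48: cpu [1B, align 1] → 49
  +1 pad (align 2)
  @50: refcount [2B, align 2] → 52
  +4 pad (align 8)
  @56: lock [8B, align 8] → 64
  size 64, align 8
packed(1) layout:
  @0: gid [13B, align 1] → 13
  @13: pid [4B, align 1] → 17
  @17: state [12B, align 1] → 29
  @29: start_time [8B, align 1] → 37
  @37: prio [2B, align 1] → 39
  @39: uid [4B, align 1] → 43
  @43: cpu [1B, align 1] → 44
  @44: refcount [2B, align 1] → 46
  @46: lock [8B, align 1] → 54
  size 54, align 1
64 − 54 = 10

10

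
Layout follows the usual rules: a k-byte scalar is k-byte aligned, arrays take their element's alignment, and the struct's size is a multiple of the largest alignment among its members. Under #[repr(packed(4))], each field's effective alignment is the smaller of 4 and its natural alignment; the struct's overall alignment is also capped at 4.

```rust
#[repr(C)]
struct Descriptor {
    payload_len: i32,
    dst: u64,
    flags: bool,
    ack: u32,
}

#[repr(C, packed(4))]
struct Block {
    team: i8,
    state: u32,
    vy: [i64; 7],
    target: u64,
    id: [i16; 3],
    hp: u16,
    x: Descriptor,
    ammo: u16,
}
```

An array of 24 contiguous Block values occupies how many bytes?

2592

Descriptor: payload_len at 0 (size 4, align 4) → ends 4; pad 4 to align 8 for dst; dst at 8 (size 8, align 8) → ends 16; flags at 16 (size 1, align 1) → ends 17; pad 3 to align 4 for ack; ack at 20 (size 4, align 4) → ends 24; total 24 bytes, alignment 8
team at 0 (size 1, align 1) → ends 1
pad 3 to align 4 for state
state at 4 (size 4, align 4) → ends 8
vy at 8 (size 56, align 4) → ends 64
target at 64 (size 8, align 4) → ends 72
id at 72 (size 6, align 2) → ends 78
hp at 78 (size 2, align 2) → ends 80
x at 80 (size 24, align 4) → ends 104
ammo at 104 (size 2, align 2) → ends 106
tail pad 2 to reach multiple of 4
total 108 bytes, alignment 4
array of 24: 24 × 108 = 2592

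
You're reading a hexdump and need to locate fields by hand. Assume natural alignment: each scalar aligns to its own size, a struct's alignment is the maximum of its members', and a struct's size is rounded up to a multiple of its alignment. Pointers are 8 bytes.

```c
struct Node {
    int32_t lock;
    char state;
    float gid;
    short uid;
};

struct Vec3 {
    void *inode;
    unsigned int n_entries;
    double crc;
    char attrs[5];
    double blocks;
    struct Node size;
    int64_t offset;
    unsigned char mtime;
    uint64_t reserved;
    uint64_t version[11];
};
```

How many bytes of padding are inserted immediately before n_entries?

0

Node: 0..4  lock  (4B, 4-aligned); 4..5  state  (1B, 1-aligned); 5..8  -- padding (3B); 8..12  gid  (4B, 4-aligned); 12..14  uid  (2B, 2-aligned); 14..16  -- tail padding (2B); sizeof = 16, alignof = 4
0..8  inode  (8B, 8-aligned)
8..12  n_entries  (4B, 4-aligned)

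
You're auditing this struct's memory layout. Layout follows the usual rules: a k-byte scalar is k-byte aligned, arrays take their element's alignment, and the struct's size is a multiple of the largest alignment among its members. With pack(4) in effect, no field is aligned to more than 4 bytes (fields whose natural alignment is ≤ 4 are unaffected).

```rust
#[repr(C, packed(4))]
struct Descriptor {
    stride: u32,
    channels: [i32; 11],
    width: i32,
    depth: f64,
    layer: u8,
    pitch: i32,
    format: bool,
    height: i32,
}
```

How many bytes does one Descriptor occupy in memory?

76 bytes

0..4  stride  (4B, 4-aligned)
4..48  channels  (44B, 4-aligned)
48..52  width  (4B, 4-aligned)
52..60  depth  (8B, 4-aligned)
60..61  layer  (1B, 1-aligned)
61..64  -- padding (3B)
64..68  pitch  (4B, 4-aligned)
68..69  format  (1B, 1-aligned)
69..72  -- padding (3B)
72..76  height  (4B, 4-aligned)
sizeof = 76, alignof = 4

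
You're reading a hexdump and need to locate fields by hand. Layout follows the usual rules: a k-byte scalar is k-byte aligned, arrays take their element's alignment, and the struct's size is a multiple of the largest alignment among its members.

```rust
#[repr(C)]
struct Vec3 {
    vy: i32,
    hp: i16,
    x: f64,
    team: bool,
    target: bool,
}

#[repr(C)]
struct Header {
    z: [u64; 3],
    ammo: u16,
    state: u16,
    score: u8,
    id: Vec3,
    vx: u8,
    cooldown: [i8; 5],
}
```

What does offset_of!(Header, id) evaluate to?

Vec3: vy at 0 (size 4, align 4) → ends 4; hp at 4 (size 2, align 2) → ends 6; pad 2 to align 8 for x; x at 8 (size 8, align 8) → ends 16; team at 16 (size 1, align 1) → ends 17; target at 17 (size 1, align 1) → ends 18; tail pad 6 to reach multiple of 8; total 24 bytes, alignment 8
z at 0 (size 24, align 8) → ends 24
ammo at 24 (size 2, align 2) → ends 26
state at 26 (size 2, align 2) → ends 28
score at 28 (size 1, align 1) → ends 29
pad 3 to align 8 for id
id at 32 (size 24, align 8) → ends 56

32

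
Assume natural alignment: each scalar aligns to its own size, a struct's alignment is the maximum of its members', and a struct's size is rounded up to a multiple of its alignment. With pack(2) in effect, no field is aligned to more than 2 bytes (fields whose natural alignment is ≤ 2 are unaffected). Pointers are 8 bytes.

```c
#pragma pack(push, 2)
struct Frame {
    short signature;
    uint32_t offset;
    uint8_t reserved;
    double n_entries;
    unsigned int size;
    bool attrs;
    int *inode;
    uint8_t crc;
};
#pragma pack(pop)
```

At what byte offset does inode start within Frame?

@0: signature [2B, align 2] → 2
@2: offset [4B, align 2] → 6
@6: reserved [1B, align 1] → 7
+1 pad (align 2)
@8: n_entries [8B, align 2] → 16
@16: size [4B, align 2] → 20
@20: attrs [1B, align 1] → 21
+1 pad (align 2)
@22: inode [8B, align 2] → 30

22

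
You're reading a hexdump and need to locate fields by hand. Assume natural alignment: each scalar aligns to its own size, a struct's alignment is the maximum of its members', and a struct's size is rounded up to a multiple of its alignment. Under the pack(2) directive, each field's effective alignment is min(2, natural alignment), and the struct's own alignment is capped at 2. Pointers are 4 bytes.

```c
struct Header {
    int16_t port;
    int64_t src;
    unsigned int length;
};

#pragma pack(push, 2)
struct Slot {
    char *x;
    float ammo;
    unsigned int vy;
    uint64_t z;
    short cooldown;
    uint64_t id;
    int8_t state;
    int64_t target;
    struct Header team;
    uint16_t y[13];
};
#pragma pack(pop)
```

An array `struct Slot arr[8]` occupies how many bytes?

Header: port at 0 (size 2, align 2) → ends 2; pad 6 to align 8 for src; src at 8 (size 8, align 8) → ends 16; length at 16 (size 4, align 4) → ends 20; tail pad 4 to reach multiple of 8; total 24 bytes, alignment 8
x at 0 (size 4, align 2) → ends 4
ammo at 4 (size 4, align 2) → ends 8
vy at 8 (size 4, align 2) → ends 12
z at 12 (size 8, align 2) → ends 20
cooldown at 20 (size 2, align 2) → ends 22
id at 22 (size 8, align 2) → ends 30
state at 30 (size 1, align 1) → ends 31
pad 1 to align 2 for target
target at 32 (size 8, align 2) → ends 40
team at 40 (size 24, align 2) → ends 64
y at 64 (size 26, align 2) → ends 90
total 90 bytes, alignment 2
array of 8: 8 × 90 = 720

720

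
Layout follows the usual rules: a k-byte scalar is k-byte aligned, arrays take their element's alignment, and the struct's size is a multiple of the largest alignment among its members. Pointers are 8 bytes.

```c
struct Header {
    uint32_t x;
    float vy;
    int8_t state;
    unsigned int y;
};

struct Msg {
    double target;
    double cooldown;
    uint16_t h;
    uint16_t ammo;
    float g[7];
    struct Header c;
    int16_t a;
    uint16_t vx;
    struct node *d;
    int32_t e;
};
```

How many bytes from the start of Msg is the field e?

Header: @0: x [4B, align 4] → 4; @4: vy [4B, align 4] → 8; @8: state [1B, align 1] → 9; +3 pad (align 4); @12: y [4B, align 4] → 16; size 16, align 4
@0: target [8B, align 8] → 8
@8: cooldown [8B, align 8] → 16
@16: h [2B, align 2] → 18
@18: ammo [2B, align 2] → 20
@20: g [28B, align 4] → 48
@48: c [16B, align 4] → 64
@64: a [2B, align 2] → 66
@66: vx [2B, align 2] → 68
+4 pad (align 8)
@72: d [8B, align 8] → 80
@80: e [4B, align 4] → 84

80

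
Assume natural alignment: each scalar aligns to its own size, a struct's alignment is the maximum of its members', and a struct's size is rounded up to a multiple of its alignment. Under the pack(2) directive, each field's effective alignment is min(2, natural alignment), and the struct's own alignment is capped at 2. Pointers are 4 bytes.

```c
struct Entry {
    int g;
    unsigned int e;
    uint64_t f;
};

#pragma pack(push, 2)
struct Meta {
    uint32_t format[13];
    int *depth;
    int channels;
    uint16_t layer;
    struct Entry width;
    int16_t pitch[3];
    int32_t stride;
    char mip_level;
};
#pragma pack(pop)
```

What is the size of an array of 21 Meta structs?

1890

Entry: g at 0 (size 4, align 4) → ends 4; e at 4 (size 4, align 4) → ends 8; f at 8 (size 8, align 8) → ends 16; total 16 bytes, alignment 8
format at 0 (size 52, align 2) → ends 52
depth at 52 (size 4, align 2) → ends 56
channels at 56 (size 4, align 2) → ends 60
layer at 60 (size 2, align 2) → ends 62
width at 62 (size 16, align 2) → ends 78
pitch at 78 (size 6, align 2) → ends 84
stride at 84 (size 4, align 2) → ends 88
mip_level at 88 (size 1, align 1) → ends 89
tail pad 1 to reach multiple of 2
total 90 bytes, alignment 2
array of 21: 21 × 90 = 1890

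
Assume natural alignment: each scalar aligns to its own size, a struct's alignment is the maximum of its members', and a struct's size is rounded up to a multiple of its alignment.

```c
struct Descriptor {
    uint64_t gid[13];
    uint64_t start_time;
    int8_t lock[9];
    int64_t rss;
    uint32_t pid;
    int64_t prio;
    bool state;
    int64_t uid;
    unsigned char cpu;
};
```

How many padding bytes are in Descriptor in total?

25

@0: gid [104B, align 8] → 104
@104: start_time [8B, align 8] → 112
@112: lock [9B, align 1] → 121
+7 pad (align 8)
@128: rss [8B, align 8] → 136
@136: pid [4B, align 4] → 140
+4 pad (align 8)
@144: prio [8B, align 8] → 152
@152: state [1B, align 1] → 153
+7 pad (align 8)
@160: uid [8B, align 8] → 168
@168: cpu [1B, align 1] → 169
+7 tail pad (align 8)
size 176, align 8
data bytes 151, size 176 → padding 25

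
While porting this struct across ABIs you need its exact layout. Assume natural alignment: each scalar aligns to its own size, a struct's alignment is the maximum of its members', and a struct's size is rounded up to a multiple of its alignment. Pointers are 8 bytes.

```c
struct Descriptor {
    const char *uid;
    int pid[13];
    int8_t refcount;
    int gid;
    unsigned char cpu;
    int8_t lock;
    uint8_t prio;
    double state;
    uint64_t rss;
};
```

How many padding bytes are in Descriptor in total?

uid at 0 (size 8, align 8) → ends 8
pid at 8 (size 52, align 4) → ends 60
refcount at 60 (size 1, align 1) → ends 61
pad 3 to align 4 for gid
gid at 64 (size 4, align 4) → ends 68
cpu at 68 (size 1, align 1) → ends 69
lock at 69 (size 1, align 1) → ends 70
prio at 70 (size 1, align 1) → ends 71
pad 1 to align 8 for state
state at 72 (size 8, align 8) → ends 80
rss at 80 (size 8, align 8) → ends 88
total 88 bytes, alignment 8
data bytes 84, size 88 → padding 4

4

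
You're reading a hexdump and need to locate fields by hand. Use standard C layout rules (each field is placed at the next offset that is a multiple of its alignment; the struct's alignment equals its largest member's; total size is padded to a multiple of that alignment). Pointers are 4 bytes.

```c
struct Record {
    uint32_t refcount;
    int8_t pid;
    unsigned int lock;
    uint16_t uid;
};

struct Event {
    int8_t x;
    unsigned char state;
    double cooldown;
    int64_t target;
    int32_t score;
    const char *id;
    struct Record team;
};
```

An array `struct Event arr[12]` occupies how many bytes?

576

Record: 0..4  refcount  (4B, 4-aligned); 4..5  pid  (1B, 1-aligned); 5..8  -- padding (3B); 8..12  lock  (4B, 4-aligned); 12..14  uid  (2B, 2-aligned); 14..16  -- tail padding (2B); sizeof = 16, alignof = 4
0..1  x  (1B, 1-aligned)
1..2  state  (1B, 1-aligned)
2..8  -- padding (6B)
8..16  cooldown  (8B, 8-aligned)
16..24  target  (8B, 8-aligned)
24..28  score  (4B, 4-aligned)
28..32  id  (4B, 4-aligned)
32..48  team  (16B, 4-aligned)
sizeof = 48, alignof = 8
array of 12: 12 × 48 = 576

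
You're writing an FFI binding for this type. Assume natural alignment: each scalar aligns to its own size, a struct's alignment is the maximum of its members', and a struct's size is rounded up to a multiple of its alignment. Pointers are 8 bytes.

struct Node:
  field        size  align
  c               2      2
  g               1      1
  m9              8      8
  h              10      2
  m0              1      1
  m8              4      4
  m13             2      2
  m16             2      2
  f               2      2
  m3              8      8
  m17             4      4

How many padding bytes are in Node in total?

0..2  c  (2B, 2-aligned)
2..3  g  (1B, 1-aligned)
3..8  -- padding (5B)
8..16  m9  (8B, 8-aligned)
16..26  h  (10B, 2-aligned)
26..27  m0  (1B, 1-aligned)
27..28  -- padding (1B)
28..32  m8  (4B, 4-aligned)
32..34  m13  (2B, 2-aligned)
34..36  m16  (2B, 2-aligned)
36..38  f  (2B, 2-aligned)
38..40  -- padding (2B)
40..48  m3  (8B, 8-aligned)
48..52  m17  (4B, 4-aligned)
52..56  -- tail padding (4B)
sizeof = 56, alignof = 8
data bytes 44, size 56 → padding 12

12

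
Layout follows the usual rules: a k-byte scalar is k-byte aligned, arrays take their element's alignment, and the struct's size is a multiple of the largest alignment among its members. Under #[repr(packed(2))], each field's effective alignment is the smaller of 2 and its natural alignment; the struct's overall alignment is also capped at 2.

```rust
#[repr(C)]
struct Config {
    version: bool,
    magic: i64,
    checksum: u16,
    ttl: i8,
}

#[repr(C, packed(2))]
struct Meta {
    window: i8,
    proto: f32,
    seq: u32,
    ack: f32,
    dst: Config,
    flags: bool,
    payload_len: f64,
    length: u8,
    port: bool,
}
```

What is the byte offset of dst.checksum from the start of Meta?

Config: @0: version [1B, align 1] → 1; +7 pad (align 8); @8: magic [8B, align 8] → 16; @16: checksum [2B, align 2] → 18; @18: ttl [1B, align 1] → 19; +5 tail pad (align 8); size 24, align 8
@0: window [1B, align 1] → 1
+1 pad (align 2)
@2: proto [4B, align 2] → 6
@6: seq [4B, align 2] → 10
@10: ack [4B, align 2] → 14
@14: dst [24B, align 2] → 38
within Config: checksum at 16
14 + 16 = 30

30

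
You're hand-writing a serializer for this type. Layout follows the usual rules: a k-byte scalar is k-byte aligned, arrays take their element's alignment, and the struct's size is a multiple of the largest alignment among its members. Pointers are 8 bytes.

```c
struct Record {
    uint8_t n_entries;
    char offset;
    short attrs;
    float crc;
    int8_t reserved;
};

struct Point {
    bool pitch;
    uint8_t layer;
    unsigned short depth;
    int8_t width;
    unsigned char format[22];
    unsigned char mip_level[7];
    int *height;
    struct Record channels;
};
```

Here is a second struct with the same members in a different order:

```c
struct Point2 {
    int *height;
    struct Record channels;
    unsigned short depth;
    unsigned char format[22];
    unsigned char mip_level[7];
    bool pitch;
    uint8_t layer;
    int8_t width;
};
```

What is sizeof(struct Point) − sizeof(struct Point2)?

8

Record: @0: n_entries [1B, align 1] → 1; @1: offset [1B, align 1] → 2; @2: attrs [2B, align 2] → 4; @4: crc [4B, align 4] → 8; @8: reserved [1B, align 1] → 9; +3 tail pad (align 4); size 12, align 4
@0: pitch [1B, align 1] → 1
@1: layer [1B, align 1] → 2
@2: depth [2B, align 2] → 4
@4: width [1B, align 1] → 5
@5: format [22B, align 1] → 27
@27: mip_level [7B, align 1] → 34
+6 pad (align 8)
@40: height [8B, align 8] → 48
@48: channels [12B, align 4] → 60
+4 tail pad (align 8)
size 64, align 8
— Point2 —
@0: height [8B, align 8] → 8
@8: channels [12B, align 4] → 20
@20: depth [2B, align 2] → 22
@22: format [22B, align 1] → 44
@44: mip_level [7B, align 1] → 51
@51: pitch [1B, align 1] → 52
@52: layer [1B, align 1] → 53
@53: width [1B, align 1] → 54
+2 tail pad (align 8)
size 56, align 8
64 − 56 = 8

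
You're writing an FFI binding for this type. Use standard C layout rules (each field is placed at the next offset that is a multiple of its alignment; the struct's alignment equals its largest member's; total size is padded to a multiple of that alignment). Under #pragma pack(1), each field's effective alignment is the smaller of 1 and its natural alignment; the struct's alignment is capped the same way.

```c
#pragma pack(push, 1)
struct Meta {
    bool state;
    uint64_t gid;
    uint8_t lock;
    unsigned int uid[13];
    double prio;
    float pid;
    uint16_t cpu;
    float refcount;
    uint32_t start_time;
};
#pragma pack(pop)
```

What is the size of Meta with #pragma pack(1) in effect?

84

state at 0 (size 1, align 1) → ends 1
gid at 1 (size 8, align 1) → ends 9
lock at 9 (size 1, align 1) → ends 10
uid at 10 (size 52, align 1) → ends 62
prio at 62 (size 8, align 1) → ends 70
pid at 70 (size 4, align 1) → ends 74
cpu at 74 (size 2, align 1) → ends 76
refcount at 76 (size 4, align 1) → ends 80
start_time at 80 (size 4, align 1) → ends 84
total 84 bytes, alignment 1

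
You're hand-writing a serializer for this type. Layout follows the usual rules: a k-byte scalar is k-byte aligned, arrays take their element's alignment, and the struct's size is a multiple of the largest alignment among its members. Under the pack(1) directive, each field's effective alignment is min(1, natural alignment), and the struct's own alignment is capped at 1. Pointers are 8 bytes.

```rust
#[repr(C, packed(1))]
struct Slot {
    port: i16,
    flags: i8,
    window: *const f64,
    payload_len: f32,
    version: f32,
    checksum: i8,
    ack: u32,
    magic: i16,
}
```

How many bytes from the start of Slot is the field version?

@0: port [2B, align 1] → 2
@2: flags [1B, align 1] → 3
@3: window [8B, align 1] → 11
@11: payload_len [4B, align 1] → 15
@15: version [4B, align 1] → 19

15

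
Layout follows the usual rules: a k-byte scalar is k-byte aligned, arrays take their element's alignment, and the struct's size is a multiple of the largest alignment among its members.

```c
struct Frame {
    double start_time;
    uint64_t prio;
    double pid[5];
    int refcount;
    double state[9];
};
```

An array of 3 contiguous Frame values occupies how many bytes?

start_time at 0 (size 8, align 8) → ends 8
prio at 8 (size 8, align 8) → ends 16
pid at 16 (size 40, align 8) → ends 56
refcount at 56 (size 4, align 4) → ends 60
pad 4 to align 8 for state
state at 64 (size 72, align 8) → ends 136
total 136 bytes, alignment 8
array of 3: 3 × 136 = 408

408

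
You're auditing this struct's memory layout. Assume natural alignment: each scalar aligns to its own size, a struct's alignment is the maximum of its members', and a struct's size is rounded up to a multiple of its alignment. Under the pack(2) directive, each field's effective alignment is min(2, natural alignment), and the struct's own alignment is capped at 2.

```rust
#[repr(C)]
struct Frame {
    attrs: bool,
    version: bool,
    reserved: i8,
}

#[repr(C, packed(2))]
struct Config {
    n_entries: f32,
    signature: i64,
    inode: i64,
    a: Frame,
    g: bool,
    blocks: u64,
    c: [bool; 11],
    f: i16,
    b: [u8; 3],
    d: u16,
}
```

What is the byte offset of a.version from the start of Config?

Frame: attrs at 0 (size 1, align 1) → ends 1; version at 1 (size 1, align 1) → ends 2; reserved at 2 (size 1, align 1) → ends 3; total 3 bytes, alignment 1
n_entries at 0 (size 4, align 2) → ends 4
signature at 4 (size 8, align 2) → ends 12
inode at 12 (size 8, align 2) → ends 20
a at 20 (size 3, align 1) → ends 23
within Frame: version at 1
20 + 1 = 21

21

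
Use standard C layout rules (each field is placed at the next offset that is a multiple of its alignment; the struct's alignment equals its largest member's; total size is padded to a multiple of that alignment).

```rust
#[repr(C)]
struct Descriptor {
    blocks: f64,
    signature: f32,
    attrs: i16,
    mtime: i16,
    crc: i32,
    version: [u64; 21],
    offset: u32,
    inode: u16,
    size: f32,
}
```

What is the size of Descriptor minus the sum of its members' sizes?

0..8  blocks  (8B, 8-aligned)
8..12  signature  (4B, 4-aligned)
12..14  attrs  (2B, 2-aligned)
14..16  mtime  (2B, 2-aligned)
16..20  crc  (4B, 4-aligned)
20..24  -- padding (4B)
24..192  version  (168B, 8-aligned)
192..196  offset  (4B, 4-aligned)
196..198  inode  (2B, 2-aligned)
198..200  -- padding (2B)
200..204  size  (4B, 4-aligned)
204..208  -- tail padding (4B)
sizeof = 208, alignof = 8
data bytes 198, size 208 → padding 10

10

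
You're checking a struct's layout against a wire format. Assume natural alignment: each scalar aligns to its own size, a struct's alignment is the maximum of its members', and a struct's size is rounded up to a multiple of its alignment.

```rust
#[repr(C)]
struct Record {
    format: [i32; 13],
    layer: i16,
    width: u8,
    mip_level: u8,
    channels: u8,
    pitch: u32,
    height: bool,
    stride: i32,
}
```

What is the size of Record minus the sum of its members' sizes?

6

format at 0 (size 52, align 4) → ends 52
layer at 52 (size 2, align 2) → ends 54
width at 54 (size 1, align 1) → ends 55
mip_level at 55 (size 1, align 1) → ends 56
channels at 56 (size 1, align 1) → ends 57
pad 3 to align 4 for pitch
pitch at 60 (size 4, align 4) → ends 64
height at 64 (size 1, align 1) → ends 65
pad 3 to align 4 for stride
stride at 68 (size 4, align 4) → ends 72
total 72 bytes, alignment 4
data bytes 66, size 72 → padding 6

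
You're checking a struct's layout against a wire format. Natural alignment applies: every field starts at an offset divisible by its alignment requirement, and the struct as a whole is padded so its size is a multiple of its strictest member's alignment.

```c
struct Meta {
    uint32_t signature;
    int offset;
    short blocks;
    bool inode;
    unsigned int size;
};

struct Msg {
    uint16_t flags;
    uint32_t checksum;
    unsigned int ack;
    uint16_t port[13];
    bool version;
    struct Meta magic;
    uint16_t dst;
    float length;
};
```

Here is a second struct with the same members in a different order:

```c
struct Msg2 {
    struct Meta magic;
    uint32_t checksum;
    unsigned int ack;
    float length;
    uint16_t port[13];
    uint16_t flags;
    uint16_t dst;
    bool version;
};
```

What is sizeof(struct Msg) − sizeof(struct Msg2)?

Meta: @0: signature [4B, align 4] → 4; @4: offset [4B, align 4] → 8; @8: blocks [2B, align 2] → 10; @10: inode [1B, align 1] → 11; +1 pad (align 4); @12: size [4B, align 4] → 16; size 16, align 4
@0: flags [2B, align 2] → 2
+2 pad (align 4)
@4: checksum [4B, align 4] → 8
@8: ack [4B, align 4] → 12
@12: port [26B, align 2] → 38
@38: version [1B, align 1] → 39
+1 pad (align 4)
@40: magic [16B, align 4] → 56
@56: dst [2B, align 2] → 58
+2 pad (align 4)
@60: length [4B, align 4] → 64
size 64, align 4
— Msg2 —
@0: magic [16B, align 4] → 16
@16: checksum [4B, align 4] → 20
@20: ack [4B, align 4] → 24
@24: length [4B, align 4] → 28
@28: port [26B, align 2] → 54
@54: flags [2B, align 2] → 56
@56: dst [2B, align 2] → 58
@58: version [1B, align 1] → 59
+1 tail pad (align 4)
size 60, align 4
64 − 60 = 4

4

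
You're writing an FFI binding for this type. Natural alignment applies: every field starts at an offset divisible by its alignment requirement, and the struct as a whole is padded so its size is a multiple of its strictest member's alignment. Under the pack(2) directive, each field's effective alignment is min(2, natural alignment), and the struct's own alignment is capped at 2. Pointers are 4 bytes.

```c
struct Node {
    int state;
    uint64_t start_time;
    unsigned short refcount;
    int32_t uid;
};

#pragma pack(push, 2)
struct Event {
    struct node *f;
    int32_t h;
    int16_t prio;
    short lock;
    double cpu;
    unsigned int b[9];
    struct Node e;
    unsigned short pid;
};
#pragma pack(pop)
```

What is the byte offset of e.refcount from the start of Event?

Node: state at 0 (size 4, align 4) → ends 4; pad 4 to align 8 for start_time; start_time at 8 (size 8, align 8) → ends 16; refcount at 16 (size 2, align 2) → ends 18; pad 2 to align 4 for uid; uid at 20 (size 4, align 4) → ends 24; total 24 bytes, alignment 8
f at 0 (size 4, align 2) → ends 4
h at 4 (size 4, align 2) → ends 8
prio at 8 (size 2, align 2) → ends 10
lock at 10 (size 2, align 2) → ends 12
cpu at 12 (size 8, align 2) → ends 20
b at 20 (size 36, align 2) → ends 56
e at 56 (size 24, align 2) → ends 80
within Node: refcount at 16
56 + 16 = 72

72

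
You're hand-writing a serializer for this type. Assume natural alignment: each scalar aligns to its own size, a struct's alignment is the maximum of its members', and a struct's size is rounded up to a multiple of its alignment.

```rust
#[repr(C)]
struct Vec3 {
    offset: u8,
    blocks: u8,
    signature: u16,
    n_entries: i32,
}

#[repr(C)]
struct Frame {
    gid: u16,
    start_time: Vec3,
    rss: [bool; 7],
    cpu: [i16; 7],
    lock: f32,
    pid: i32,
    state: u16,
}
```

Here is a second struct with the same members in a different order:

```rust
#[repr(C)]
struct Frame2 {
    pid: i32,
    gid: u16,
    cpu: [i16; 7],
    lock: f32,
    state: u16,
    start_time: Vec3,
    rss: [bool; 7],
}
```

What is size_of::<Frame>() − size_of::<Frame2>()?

4

Vec3: @0: offset [1B, align 1] → 1; @1: blocks [1B, align 1] → 2; @2: signature [2B, align 2] → 4; @4: n_entries [4B, align 4] → 8; size 8, align 4
@0: gid [2B, align 2] → 2
+2 pad (align 4)
@4: start_time [8B, align 4] → 12
@12: rss [7B, align 1] → 19
+1 pad (align 2)
@20: cpu [14B, align 2] → 34
+2 pad (align 4)
@36: lock [4B, align 4] → 40
@40: pid [4B, align 4] → 44
@44: state [2B, align 2] → 46
+2 tail pad (align 4)
size 48, align 4
— Frame2 —
@0: pid [4B, align 4] → 4
@4: gid [2B, align 2] → 6
@6: cpu [14B, align 2] → 20
@20: lock [4B, align 4] → 24
@24: state [2B, align 2] → 26
+2 pad (align 4)
@28: start_time [8B, align 4] → 36
@36: rss [7B, align 1] → 43
+1 tail pad (align 4)
size 44, align 4
48 − 44 = 4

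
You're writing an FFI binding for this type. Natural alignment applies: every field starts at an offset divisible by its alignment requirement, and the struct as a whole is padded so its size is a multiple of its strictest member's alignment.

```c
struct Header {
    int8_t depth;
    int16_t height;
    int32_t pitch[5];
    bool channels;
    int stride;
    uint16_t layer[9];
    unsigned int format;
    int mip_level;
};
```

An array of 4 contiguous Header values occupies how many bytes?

0..1  depth  (1B, 1-aligned)
1..2  -- padding (1B)
2..4  height  (2B, 2-aligned)
4..24  pitch  (20B, 4-aligned)
24..25  channels  (1B, 1-aligned)
25..28  -- padding (3B)
28..32  stride  (4B, 4-aligned)
32..50  layer  (18B, 2-aligned)
50..52  -- padding (2B)
52..56  format  (4B, 4-aligned)
56..60  mip_level  (4B, 4-aligned)
sizeof = 60, alignof = 4
array of 4: 4 × 60 = 240

240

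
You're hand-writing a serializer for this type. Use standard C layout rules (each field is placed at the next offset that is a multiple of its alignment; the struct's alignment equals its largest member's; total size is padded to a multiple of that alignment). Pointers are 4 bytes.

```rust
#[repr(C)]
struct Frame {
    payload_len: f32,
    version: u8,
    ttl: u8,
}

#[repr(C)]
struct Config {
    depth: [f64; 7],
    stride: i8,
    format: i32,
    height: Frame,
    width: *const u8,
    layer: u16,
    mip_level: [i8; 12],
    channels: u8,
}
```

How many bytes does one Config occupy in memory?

Frame: payload_len at 0 (size 4, align 4) → ends 4; version at 4 (size 1, align 1) → ends 5; ttl at 5 (size 1, align 1) → ends 6; tail pad 2 to reach multiple of 4; total 8 bytes, alignment 4
depth at 0 (size 56, align 8) → ends 56
stride at 56 (size 1, align 1) → ends 57
pad 3 to align 4 for format
format at 60 (size 4, align 4) → ends 64
height at 64 (size 8, align 4) → ends 72
width at 72 (size 4, align 4) → ends 76
layer at 76 (size 2, align 2) → ends 78
mip_level at 78 (size 12, align 1) → ends 90
channels at 90 (size 1, align 1) → ends 91
tail pad 5 to reach multiple of 8
total 96 bytes, alignment 8

96 bytes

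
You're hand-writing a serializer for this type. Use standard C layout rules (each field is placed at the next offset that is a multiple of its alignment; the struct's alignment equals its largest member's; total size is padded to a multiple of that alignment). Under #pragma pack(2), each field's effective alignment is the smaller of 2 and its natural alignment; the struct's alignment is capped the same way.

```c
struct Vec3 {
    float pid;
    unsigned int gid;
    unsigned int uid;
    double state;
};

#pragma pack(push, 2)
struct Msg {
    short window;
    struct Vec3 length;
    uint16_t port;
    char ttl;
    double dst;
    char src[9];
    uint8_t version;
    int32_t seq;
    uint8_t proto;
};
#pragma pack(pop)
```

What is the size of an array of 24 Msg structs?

Vec3: @0: pid [4B, align 4] → 4; @4: gid [4B, align 4] → 8; @8: uid [4B, align 4] → 12; +4 pad (align 8); @16: state [8B, align 8] → 24; size 24, align 8
@0: window [2B, align 2] → 2
@2: length [24B, align 2] → 26
@26: port [2B, align 2] → 28
@28: ttl [1B, align 1] → 29
+1 pad (align 2)
@30: dst [8B, align 2] → 38
@38: src [9B, align 1] → 47
@47: version [1B, align 1] → 48
@48: seq [4B, align 2] → 52
@52: proto [1B, align 1] → 53
+1 tail pad (align 2)
size 54, align 2
array of 24: 24 × 54 = 1296

1296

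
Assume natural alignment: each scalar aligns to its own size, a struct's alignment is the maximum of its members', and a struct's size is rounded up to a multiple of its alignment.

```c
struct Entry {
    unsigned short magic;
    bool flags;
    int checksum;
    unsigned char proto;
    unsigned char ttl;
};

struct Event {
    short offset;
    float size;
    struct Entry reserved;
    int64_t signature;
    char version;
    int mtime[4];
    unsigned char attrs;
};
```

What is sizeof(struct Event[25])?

1400

Entry: 0..2  magic  (2B, 2-aligned); 2..3  flags  (1B, 1-aligned); 3..4  -- padding (1B); 4..8  checksum  (4B, 4-aligned); 8..9  proto  (1B, 1-aligned); 9..10  ttl  (1B, 1-aligned); 10..12  -- tail padding (2B); sizeof = 12, alignof = 4
0..2  offset  (2B, 2-aligned)
2..4  -- padding (2B)
4..8  size  (4B, 4-aligned)
8..20  reserved  (12B, 4-aligned)
20..24  -- padding (4B)
24..32  signature  (8B, 8-aligned)
32..33  version  (1B, 1-aligned)
33..36  -- padding (3B)
36..52  mtime  (16B, 4-aligned)
52..53  attrs  (1B, 1-aligned)
53..56  -- tail padding (3B)
sizeof = 56, alignof = 8
array of 25: 25 × 56 = 1400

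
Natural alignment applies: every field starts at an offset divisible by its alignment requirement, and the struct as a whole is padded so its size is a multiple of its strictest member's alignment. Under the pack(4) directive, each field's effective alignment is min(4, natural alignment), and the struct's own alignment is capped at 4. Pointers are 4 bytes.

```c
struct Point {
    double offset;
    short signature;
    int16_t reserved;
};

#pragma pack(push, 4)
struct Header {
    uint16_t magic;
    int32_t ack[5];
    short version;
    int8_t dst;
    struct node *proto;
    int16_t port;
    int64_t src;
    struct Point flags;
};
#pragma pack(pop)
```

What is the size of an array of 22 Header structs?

1320

Point: @0: offset [8B, align 8] → 8; @8: signature [2B, align 2] → 10; @10: reserved [2B, align 2] → 12; +4 tail pad (align 8); size 16, align 8
@0: magic [2B, align 2] → 2
+2 pad (align 4)
@4: ack [20B, align 4] → 24
@24: version [2B, align 2] → 26
@26: dst [1B, align 1] → 27
+1 pad (align 4)
@28: proto [4B, align 4] → 32
@32: port [2B, align 2] → 34
+2 pad (align 4)
@36: src [8B, align 4] → 44
@44: flags [16B, align 4] → 60
size 60, align 4
array of 22: 22 × 60 = 1320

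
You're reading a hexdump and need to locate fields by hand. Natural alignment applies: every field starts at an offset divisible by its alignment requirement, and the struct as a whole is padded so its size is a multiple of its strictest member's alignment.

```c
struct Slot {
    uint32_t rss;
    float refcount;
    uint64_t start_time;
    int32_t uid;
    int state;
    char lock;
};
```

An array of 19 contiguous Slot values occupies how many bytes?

rss at 0 (size 4, align 4) → ends 4
refcount at 4 (size 4, align 4) → ends 8
start_time at 8 (size 8, align 8) → ends 16
uid at 16 (size 4, align 4) → ends 20
state at 20 (size 4, align 4) → ends 24
lock at 24 (size 1, align 1) → ends 25
tail pad 7 to reach multiple of 8
total 32 bytes, alignment 8
array of 19: 19 × 32 = 608

608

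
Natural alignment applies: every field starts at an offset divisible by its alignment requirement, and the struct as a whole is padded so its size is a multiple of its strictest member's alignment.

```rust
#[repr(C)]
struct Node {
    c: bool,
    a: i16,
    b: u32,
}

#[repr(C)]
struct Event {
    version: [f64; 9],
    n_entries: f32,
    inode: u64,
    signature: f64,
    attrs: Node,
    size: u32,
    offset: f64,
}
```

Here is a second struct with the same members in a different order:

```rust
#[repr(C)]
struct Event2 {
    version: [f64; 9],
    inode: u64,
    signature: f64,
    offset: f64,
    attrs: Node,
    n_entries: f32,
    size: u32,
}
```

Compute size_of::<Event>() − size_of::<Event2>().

8

Node: c at 0 (size 1, align 1) → ends 1; pad 1 to align 2 for a; a at 2 (size 2, align 2) → ends 4; b at 4 (size 4, align 4) → ends 8; total 8 bytes, alignment 4
version at 0 (size 72, align 8) → ends 72
n_entries at 72 (size 4, align 4) → ends 76
pad 4 to align 8 for inode
inode at 80 (size 8, align 8) → ends 88
signature at 88 (size 8, align 8) → ends 96
attrs at 96 (size 8, align 4) → ends 104
size at 104 (size 4, align 4) → ends 108
pad 4 to align 8 for offset
offset at 112 (size 8, align 8) → ends 120
total 120 bytes, alignment 8
— Event2 —
version at 0 (size 72, align 8) → ends 72
inode at 72 (size 8, align 8) → ends 80
signature at 80 (size 8, align 8) → ends 88
offset at 88 (size 8, align 8) → ends 96
attrs at 96 (size 8, align 4) → ends 104
n_entries at 104 (size 4, align 4) → ends 108
size at 108 (size 4, align 4) → ends 112
total 112 bytes, alignment 8
120 − 112 = 8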